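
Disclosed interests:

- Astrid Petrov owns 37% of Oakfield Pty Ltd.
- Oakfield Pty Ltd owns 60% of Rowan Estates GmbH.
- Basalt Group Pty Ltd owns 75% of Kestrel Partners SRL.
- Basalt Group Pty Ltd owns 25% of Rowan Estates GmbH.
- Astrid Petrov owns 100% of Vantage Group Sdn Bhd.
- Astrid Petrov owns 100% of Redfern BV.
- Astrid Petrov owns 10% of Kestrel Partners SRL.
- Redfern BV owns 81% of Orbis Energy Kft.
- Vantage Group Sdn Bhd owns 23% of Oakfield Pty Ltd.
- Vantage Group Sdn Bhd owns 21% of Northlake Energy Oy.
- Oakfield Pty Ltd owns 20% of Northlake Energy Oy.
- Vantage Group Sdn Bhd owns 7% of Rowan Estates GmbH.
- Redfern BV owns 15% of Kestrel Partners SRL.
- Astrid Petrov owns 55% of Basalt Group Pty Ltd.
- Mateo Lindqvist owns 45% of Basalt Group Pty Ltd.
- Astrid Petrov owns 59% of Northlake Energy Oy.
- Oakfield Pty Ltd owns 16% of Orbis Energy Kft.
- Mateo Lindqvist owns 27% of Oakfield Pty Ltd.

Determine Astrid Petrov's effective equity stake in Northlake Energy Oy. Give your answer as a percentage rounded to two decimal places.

Astrid reaches Northlake along 4 paths.
Direct stake: 59% = 59%.
Via Vantage: 100% × 21% = 21%.
Via Vantage → Oakfield: 100% × 23% × 20% = 4.6%.
Via Oakfield: 37% × 20% = 7.4%.
Total: 59% + 21% + 4.6% + 7.4% = 92%.
Rounded: 92.00%.

92.00%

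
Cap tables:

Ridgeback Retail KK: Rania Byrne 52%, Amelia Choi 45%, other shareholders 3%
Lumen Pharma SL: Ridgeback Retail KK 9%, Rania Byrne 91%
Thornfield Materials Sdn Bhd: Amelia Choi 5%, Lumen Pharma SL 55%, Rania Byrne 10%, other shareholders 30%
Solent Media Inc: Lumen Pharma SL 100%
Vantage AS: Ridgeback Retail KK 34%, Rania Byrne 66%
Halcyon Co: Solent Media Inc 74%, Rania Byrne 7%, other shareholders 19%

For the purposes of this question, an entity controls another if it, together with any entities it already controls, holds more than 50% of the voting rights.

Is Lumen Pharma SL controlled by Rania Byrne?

Rania holds 52% of Ridgeback, so Rania controls Ridgeback.
Ridgeback and Rania together hold 9% + 91% = 100% of Lumen, so Rania controls Lumen.

Yes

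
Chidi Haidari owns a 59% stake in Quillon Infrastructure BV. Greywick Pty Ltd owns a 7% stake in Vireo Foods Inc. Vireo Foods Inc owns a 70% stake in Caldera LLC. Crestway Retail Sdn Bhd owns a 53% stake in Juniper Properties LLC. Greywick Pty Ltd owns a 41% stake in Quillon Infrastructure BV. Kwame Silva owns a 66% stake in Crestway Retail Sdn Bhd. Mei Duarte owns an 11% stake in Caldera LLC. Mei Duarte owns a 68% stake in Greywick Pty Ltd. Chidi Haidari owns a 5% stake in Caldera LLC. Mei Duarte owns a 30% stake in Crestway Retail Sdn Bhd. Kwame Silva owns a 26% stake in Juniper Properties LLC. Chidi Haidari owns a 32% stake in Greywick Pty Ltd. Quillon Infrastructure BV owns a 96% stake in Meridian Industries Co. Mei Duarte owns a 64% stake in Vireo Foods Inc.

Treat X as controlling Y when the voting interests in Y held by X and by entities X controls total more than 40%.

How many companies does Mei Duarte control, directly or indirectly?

Mei holds 68% of Greywick, so Mei controls Greywick.
Greywick holds 41% of Quillon, so Mei controls Quillon.
Mei and Greywick together hold 64% + 7% = 71% of Vireo, so Mei controls Vireo.
Quillon holds 96% of Meridian, so Mei controls Meridian.
Vireo and Mei together hold 70% + 11% = 81% of Caldera, so Mei controls Caldera.
No other company's threshold is met.
Mei controls 5 companies.

5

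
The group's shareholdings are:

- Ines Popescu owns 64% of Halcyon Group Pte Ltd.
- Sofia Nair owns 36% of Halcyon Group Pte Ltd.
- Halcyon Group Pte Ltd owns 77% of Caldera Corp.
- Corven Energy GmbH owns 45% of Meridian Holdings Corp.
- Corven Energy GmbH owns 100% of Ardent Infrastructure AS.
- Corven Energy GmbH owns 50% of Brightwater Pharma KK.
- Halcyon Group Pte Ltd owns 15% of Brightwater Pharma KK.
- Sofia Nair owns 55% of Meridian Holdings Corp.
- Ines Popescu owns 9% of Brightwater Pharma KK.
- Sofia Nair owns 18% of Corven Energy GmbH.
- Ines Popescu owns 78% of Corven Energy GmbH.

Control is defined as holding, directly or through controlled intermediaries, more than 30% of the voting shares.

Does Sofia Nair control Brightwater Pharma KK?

Sofia holds 36% of Halcyon, so Sofia controls Halcyon.
Sofia holds 55% of Meridian, so Sofia controls Meridian.
Halcyon holds 77% of Caldera, so Sofia controls Caldera.
In Brightwater, Sofia's side holds only 15%, not > 30%.
So Sofia does not control Brightwater.

No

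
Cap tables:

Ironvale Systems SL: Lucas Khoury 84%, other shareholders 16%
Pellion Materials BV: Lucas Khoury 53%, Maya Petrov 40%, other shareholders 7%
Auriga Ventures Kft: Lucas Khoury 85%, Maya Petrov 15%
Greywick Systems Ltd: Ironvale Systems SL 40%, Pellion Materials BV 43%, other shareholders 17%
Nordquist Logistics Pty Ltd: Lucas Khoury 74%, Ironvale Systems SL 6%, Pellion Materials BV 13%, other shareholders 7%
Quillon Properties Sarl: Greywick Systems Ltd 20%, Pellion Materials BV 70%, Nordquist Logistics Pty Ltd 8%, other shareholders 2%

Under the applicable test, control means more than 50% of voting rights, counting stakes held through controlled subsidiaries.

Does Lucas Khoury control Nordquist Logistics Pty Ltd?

Lucas holds 84% of Ironvale, so Lucas controls Ironvale.
Lucas holds 53% of Pellion, so Lucas controls Pellion.
Lucas and Ironvale and Pellion together hold 74% + 6% + 13% = 93% of Nordquist, so Lucas controls Nordquist.

Yes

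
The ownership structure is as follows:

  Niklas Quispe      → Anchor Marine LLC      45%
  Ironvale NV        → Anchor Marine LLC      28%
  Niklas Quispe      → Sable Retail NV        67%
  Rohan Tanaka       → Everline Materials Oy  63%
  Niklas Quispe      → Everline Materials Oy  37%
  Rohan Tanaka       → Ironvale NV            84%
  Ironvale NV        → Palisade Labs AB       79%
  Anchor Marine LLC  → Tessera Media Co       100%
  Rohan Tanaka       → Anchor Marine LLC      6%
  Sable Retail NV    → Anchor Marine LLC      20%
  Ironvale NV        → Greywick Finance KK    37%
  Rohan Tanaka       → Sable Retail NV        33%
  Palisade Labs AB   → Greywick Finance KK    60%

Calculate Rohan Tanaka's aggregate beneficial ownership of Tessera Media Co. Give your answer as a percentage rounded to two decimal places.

Rohan reaches Tessera along 3 paths.
Via Ironvale → Anchor: 84% × 28% × 100% = 23.52%.
Via Sable → Anchor: 33% × 20% × 100% = 6.6%.
Via Anchor: 6% × 100% = 6%.
Total: 23.52% + 6.6% + 6% = 36.12%.

36.12%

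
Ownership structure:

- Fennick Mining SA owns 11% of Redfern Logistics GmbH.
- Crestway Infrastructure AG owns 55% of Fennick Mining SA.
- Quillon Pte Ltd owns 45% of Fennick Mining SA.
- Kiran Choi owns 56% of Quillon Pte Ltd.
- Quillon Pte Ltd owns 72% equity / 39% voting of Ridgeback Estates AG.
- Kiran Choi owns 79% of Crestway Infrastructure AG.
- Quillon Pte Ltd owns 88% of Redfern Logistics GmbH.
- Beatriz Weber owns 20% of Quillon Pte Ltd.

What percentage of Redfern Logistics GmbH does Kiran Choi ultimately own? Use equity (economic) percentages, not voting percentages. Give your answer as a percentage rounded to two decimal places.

Kiran reaches Redfern along 3 paths.
Via Quillon: 56% × 88% = 49.28%.
Via Crestway → Fennick: 79% × 55% × 11% = 4.7795%.
Via Quillon → Fennick: 56% × 45% × 11% = 2.772%.
Total: 49.28% + 4.7795% + 2.772% = 56.8315%.
Rounded: 56.83%.

56.83%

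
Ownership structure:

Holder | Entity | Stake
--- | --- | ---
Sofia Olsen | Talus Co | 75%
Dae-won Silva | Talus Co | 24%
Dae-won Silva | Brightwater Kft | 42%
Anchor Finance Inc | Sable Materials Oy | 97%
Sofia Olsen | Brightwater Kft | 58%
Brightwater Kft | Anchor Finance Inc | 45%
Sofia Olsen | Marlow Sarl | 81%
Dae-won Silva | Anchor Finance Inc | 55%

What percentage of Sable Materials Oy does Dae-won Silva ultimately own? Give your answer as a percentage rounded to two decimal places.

71.68%

Dae-won reaches Sable along 2 paths.
Via Brightwater → Anchor: 42% × 45% × 97% = 18.333%.
Via Anchor: 55% × 97% = 53.35%.
Total: 18.333% + 53.35% = 71.683%.
Rounded: 71.68%.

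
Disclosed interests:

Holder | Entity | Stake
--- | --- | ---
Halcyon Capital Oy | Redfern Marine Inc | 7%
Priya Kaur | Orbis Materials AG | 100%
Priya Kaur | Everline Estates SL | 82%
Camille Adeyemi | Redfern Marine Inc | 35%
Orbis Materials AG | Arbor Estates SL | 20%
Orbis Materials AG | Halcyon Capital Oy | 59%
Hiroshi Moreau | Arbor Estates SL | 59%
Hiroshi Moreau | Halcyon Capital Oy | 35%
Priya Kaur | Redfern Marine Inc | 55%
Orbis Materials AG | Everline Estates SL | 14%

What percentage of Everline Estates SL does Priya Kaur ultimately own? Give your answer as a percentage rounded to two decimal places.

Priya reaches Everline along 2 paths.
Direct stake: 82% = 82%.
Via Orbis: 100% × 14% = 14%.
Total: 82% + 14% = 96%.
Rounded: 96.00%.

96.00%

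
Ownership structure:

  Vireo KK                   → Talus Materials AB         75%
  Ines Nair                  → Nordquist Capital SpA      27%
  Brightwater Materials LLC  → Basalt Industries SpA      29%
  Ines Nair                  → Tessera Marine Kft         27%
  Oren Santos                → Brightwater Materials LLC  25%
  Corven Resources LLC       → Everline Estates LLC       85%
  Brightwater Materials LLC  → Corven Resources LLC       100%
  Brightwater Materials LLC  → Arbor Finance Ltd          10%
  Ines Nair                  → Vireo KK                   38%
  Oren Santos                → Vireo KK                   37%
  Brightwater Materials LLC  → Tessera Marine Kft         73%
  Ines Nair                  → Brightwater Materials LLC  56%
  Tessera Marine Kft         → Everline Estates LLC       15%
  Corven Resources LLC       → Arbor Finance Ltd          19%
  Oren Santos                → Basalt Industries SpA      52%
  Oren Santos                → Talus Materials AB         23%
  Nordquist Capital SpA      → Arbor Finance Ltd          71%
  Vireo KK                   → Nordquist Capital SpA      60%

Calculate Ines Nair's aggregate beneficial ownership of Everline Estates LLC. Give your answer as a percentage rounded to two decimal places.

Ines reaches Everline along 3 paths.
Via Brightwater → Corven: 56% × 100% × 85% = 47.6%.
Via Brightwater → Tessera: 56% × 73% × 15% = 6.132%.
Via Tessera: 27% × 15% = 4.05%.
Total: 47.6% + 6.132% + 4.05% = 57.782%.
Rounded: 57.78%.

57.78%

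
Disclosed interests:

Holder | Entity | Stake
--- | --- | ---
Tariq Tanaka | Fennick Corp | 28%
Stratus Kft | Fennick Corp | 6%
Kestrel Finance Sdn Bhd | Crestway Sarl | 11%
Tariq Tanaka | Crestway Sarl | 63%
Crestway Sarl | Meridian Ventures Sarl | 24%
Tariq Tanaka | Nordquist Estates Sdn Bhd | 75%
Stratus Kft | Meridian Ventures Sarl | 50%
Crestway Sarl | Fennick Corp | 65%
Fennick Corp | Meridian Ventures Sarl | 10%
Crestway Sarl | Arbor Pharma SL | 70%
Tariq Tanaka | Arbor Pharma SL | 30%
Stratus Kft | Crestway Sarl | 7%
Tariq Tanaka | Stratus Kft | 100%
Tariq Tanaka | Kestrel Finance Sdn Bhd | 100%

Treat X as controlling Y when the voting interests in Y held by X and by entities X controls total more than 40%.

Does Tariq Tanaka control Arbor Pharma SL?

Yes

Tariq holds 100% of Stratus, so Tariq controls Stratus.
Tariq holds 100% of Kestrel, so Tariq controls Kestrel.
Stratus and Kestrel and Tariq together hold 7% + 11% + 63% = 81% of Crestway, so Tariq controls Crestway.
Tariq and Crestway together hold 30% + 70% = 100% of Arbor, so Tariq controls Arbor.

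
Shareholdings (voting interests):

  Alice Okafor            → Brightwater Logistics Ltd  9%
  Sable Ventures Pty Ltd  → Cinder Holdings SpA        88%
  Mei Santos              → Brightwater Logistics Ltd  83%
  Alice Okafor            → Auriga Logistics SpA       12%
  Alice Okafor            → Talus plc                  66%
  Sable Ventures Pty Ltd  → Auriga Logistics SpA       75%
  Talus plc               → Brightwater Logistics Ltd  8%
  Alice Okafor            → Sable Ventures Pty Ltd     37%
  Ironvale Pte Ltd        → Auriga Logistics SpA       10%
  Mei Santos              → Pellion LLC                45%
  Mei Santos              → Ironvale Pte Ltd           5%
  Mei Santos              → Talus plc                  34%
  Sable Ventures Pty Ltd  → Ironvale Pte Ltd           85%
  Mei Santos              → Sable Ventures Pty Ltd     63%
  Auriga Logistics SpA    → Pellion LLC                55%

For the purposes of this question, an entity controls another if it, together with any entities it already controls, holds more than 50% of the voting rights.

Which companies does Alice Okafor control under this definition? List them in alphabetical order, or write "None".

Talus plc

Alice holds 66% of Talus, so Alice controls Talus.
No other company's threshold is met.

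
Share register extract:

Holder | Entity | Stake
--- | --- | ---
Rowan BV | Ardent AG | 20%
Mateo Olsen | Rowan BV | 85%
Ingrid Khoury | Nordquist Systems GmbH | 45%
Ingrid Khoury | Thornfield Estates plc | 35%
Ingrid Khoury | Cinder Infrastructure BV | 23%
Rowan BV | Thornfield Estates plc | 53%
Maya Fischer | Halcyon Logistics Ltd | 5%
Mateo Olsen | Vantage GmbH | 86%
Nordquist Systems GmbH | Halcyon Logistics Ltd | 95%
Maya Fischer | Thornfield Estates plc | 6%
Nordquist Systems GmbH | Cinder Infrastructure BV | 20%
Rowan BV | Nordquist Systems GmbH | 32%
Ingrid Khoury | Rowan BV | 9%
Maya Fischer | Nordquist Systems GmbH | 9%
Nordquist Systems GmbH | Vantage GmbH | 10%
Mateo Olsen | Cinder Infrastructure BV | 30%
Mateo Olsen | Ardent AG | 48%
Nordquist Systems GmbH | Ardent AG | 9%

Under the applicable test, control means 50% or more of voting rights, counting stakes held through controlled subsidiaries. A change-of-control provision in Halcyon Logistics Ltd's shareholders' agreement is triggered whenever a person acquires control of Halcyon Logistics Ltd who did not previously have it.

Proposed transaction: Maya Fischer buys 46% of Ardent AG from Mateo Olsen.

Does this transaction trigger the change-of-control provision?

No

The purchase adds only to Maya's holdings (Mateo's stake shrinks), so Maya is the only person who could newly come to control Halcyon.
Maya's largest direct stake is 9% in Nordquist, which does not meet the threshold, so Maya controls no company.
In Halcyon, Maya's side holds only 5%, not ≥ 50%.
So before the transaction, Maya does not control Halcyon.
After the purchase, Maya holds 46% of Ardent directly, and Mateo's stake falls to 2%.
Maya's side now holds 46% of Ardent, not ≥ 50%, so Maya still does not control Ardent.
After the transaction, Maya's side holds 5% of Halcyon, not ≥ 50%, so Maya still does not control Halcyon.
No new person acquires control, so the clause is not triggered.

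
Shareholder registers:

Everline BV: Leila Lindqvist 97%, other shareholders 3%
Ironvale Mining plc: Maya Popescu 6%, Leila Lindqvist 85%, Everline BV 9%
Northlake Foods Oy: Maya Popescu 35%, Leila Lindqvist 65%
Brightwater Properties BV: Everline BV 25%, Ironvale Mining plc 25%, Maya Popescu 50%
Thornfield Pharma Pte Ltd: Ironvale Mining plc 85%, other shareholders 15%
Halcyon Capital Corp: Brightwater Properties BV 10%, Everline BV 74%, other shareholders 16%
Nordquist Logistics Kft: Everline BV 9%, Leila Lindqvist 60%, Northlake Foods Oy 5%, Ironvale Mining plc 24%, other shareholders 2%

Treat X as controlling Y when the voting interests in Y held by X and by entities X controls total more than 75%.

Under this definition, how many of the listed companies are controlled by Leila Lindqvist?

4

Leila holds 97% of Everline, so Leila controls Everline.
Leila and Everline together hold 85% + 9% = 94% of Ironvale, so Leila controls Ironvale.
Ironvale holds 85% of Thornfield, so Leila controls Thornfield.
Everline and Leila and Ironvale together hold 9% + 60% + 24% = 93% of Nordquist, so Leila controls Nordquist.
No other company's threshold is met.
Leila controls 4 companies.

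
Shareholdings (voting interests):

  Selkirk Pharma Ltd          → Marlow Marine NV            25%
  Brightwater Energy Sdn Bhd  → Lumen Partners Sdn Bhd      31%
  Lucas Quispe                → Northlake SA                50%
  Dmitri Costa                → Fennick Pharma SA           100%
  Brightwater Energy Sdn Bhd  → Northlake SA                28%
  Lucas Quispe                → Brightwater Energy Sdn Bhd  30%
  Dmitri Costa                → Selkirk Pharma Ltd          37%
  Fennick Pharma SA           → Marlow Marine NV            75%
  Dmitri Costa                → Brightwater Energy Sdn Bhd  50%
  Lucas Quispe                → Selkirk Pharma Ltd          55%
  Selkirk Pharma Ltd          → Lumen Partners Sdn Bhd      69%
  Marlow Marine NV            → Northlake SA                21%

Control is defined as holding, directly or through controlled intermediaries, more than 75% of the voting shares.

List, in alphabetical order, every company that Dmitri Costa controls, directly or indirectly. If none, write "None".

Fennick Pharma SA

Dmitri holds 100% of Fennick, so Dmitri controls Fennick.
No other company's threshold is met.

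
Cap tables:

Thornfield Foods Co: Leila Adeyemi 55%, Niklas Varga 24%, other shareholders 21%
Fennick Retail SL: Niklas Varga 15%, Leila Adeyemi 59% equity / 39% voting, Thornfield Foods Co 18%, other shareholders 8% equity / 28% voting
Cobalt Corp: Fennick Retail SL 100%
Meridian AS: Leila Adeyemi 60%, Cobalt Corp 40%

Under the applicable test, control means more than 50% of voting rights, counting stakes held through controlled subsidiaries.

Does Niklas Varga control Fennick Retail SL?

Niklas's largest direct stake is 24% in Thornfield, which does not meet the threshold, so Niklas controls no company.
In Fennick, Niklas's side holds only 15%, not > 50%.
So Niklas does not control Fennick.

No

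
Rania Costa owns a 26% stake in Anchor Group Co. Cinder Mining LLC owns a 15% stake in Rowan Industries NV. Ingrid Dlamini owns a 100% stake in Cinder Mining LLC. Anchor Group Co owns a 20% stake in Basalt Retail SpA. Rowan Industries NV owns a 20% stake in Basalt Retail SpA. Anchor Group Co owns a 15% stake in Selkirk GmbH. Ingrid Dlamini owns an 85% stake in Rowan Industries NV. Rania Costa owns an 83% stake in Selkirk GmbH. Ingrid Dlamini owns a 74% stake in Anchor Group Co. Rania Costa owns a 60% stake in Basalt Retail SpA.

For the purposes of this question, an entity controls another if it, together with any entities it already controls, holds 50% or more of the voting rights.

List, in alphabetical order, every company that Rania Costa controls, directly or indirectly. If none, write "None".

Basalt Retail SpA, Selkirk GmbH

Rania holds 60% of Basalt, so Rania controls Basalt.
Rania holds 83% of Selkirk, so Rania controls Selkirk.
No other company's threshold is met.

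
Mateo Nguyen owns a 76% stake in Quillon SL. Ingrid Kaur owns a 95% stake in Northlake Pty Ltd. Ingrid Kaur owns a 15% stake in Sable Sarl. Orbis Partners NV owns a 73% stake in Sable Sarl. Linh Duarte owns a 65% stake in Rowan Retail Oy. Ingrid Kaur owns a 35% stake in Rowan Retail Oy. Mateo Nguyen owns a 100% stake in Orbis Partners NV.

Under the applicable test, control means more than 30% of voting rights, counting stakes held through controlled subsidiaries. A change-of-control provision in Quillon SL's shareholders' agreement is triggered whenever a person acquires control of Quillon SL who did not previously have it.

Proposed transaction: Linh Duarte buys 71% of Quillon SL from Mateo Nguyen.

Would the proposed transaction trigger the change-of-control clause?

Yes

The purchase adds only to Linh's holdings (Mateo's stake shrinks), so Linh is the only person who could newly come to control Quillon.
Linh holds 65% of Rowan, so Linh controls Rowan.
Neither Linh nor any entity Linh controls holds any voting interest in Quillon.
So before the transaction, Linh does not control Quillon.
After the purchase, Linh holds 71% of Quillon directly, and Mateo's stake falls to 5%.
Linh holds 71% of Quillon, so Linh controls Quillon.
Linh did not control Quillon before and does after, so the clause is triggered.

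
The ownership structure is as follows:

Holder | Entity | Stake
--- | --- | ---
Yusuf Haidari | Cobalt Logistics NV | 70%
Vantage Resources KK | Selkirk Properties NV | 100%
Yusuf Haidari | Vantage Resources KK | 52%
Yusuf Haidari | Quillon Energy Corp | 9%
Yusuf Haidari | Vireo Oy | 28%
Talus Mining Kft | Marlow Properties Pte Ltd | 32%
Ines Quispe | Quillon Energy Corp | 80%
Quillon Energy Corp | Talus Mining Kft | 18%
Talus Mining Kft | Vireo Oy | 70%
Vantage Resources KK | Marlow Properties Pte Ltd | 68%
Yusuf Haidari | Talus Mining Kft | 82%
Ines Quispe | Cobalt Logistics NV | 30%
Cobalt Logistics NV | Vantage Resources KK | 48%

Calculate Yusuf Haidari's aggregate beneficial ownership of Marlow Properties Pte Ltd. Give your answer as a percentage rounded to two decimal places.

Yusuf reaches Marlow along 4 paths.
Via Vantage: 52% × 68% = 35.36%.
Via Cobalt → Vantage: 70% × 48% × 68% = 22.848%.
Via Talus: 82% × 32% = 26.24%.
Via Quillon → Talus: 9% × 18% × 32% = 0.5184%.
Total: 35.36% + 22.848% + 26.24% + 0.5184% = 84.9664%.
Rounded: 84.97%.

84.97%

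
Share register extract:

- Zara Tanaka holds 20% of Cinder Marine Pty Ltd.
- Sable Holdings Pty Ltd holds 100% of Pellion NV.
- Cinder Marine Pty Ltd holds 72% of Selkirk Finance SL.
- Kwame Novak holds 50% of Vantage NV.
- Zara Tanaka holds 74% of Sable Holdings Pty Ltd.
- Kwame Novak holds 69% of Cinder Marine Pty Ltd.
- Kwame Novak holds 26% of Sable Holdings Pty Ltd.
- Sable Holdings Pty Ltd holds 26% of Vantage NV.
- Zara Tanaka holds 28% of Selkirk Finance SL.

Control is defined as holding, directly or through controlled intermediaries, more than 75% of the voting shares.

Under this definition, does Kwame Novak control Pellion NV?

Kwame's largest direct stake is 69% in Cinder, which does not meet the threshold, so Kwame controls no company.
Neither Kwame nor any entity Kwame controls holds any voting interest in Pellion.
So Kwame does not control Pellion.

No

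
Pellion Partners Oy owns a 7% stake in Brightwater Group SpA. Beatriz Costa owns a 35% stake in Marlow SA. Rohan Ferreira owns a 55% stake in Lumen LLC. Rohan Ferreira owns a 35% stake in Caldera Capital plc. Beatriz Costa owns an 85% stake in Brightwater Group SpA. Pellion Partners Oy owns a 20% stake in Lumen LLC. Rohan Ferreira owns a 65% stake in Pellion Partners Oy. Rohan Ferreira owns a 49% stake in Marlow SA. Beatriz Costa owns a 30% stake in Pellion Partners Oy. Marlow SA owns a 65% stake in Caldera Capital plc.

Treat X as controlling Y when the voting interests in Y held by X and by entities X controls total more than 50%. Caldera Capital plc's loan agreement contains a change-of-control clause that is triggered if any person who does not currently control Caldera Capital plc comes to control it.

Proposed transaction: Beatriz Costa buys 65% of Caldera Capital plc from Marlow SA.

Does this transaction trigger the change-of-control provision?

The purchase adds only to Beatriz's holdings (Marlow's stake shrinks), so Beatriz is the only person who could newly come to control Caldera.
Beatriz holds 85% of Brightwater, so Beatriz controls Brightwater.
Neither Beatriz nor any entity Beatriz controls holds any voting interest in Caldera.
So before the transaction, Beatriz does not control Caldera.
After the purchase, Beatriz holds 65% of Caldera directly, and Marlow's stake falls to 0%.
Beatriz holds 65% of Caldera, so Beatriz controls Caldera.
Beatriz did not control Caldera before and does after, so the clause is triggered.

Yes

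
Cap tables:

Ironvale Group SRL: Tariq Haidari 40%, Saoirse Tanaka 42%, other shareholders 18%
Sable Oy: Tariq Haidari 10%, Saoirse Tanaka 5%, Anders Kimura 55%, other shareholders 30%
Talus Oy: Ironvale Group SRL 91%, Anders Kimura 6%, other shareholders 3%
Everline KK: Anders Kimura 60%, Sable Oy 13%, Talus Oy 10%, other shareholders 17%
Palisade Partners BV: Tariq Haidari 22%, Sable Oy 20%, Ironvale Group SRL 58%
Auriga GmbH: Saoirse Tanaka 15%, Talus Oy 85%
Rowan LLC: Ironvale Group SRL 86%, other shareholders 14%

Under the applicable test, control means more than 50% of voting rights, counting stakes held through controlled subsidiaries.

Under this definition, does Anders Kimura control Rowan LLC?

Anders holds 55% of Sable, so Anders controls Sable.
Anders and Sable together hold 60% + 13% = 73% of Everline, so Anders controls Everline.
Neither Anders nor any entity Anders controls holds any voting interest in Rowan.
So Anders does not control Rowan.

No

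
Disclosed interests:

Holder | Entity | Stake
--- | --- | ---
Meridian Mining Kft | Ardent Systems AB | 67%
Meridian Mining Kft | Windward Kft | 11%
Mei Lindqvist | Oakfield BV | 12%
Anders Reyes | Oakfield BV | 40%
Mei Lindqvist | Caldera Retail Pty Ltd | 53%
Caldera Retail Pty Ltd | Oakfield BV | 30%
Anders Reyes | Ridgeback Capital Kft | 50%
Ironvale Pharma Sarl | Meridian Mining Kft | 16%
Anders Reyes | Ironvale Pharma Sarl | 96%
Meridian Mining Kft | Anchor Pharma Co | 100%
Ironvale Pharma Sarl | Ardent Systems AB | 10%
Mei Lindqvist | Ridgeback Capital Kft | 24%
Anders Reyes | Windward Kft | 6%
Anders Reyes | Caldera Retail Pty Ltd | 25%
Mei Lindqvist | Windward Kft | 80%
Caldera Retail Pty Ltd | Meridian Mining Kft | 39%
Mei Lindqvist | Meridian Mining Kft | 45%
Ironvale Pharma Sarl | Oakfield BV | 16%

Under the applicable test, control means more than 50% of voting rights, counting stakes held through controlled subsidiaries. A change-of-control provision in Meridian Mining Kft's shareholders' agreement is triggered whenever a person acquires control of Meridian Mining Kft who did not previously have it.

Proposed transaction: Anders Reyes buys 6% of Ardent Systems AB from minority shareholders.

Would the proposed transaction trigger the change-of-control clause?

The purchase changes only Anders's holdings, so Anders is the only person who could newly come to control Meridian.
Anders holds 96% of Ironvale, so Anders controls Ironvale.
Ironvale and Anders together hold 16% + 40% = 56% of Oakfield, so Anders controls Oakfield.
In Meridian, Anders's side holds only 16%, not > 50%.
So before the transaction, Anders does not control Meridian.
After the purchase, Anders holds 6% of Ardent directly.
Anders's side now holds 10% + 6% = 16% of Ardent, not > 50%, so Anders still does not control Ardent.
After the transaction, Anders's side holds 16% of Meridian, not > 50%, so Anders still does not control Meridian.
No new person acquires control, so the clause is not triggered.

No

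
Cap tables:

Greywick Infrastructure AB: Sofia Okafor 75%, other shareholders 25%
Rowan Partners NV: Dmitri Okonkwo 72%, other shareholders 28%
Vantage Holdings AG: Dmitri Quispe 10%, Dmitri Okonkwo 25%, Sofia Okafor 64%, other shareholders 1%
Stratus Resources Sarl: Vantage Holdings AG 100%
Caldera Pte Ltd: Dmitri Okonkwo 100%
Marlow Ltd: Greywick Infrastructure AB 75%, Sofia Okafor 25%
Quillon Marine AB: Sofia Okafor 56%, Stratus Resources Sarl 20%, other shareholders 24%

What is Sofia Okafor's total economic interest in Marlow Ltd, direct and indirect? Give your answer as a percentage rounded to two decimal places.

81.25%

Sofia reaches Marlow along 2 paths.
Via Greywick: 75% × 75% = 56.25%.
Direct stake: 25% = 25%.
Total: 56.25% + 25% = 81.25%.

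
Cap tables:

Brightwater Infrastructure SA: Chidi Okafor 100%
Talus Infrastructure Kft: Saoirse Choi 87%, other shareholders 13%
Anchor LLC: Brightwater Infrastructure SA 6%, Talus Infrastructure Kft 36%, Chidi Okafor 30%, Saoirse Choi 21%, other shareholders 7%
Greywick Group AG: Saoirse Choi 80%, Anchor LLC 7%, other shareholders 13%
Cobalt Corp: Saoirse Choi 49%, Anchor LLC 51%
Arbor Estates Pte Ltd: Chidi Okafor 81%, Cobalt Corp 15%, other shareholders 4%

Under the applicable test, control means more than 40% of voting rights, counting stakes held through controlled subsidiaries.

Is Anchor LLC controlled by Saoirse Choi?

Yes

Saoirse holds 87% of Talus, so Saoirse controls Talus.
Talus and Saoirse together hold 36% + 21% = 57% of Anchor, so Saoirse controls Anchor.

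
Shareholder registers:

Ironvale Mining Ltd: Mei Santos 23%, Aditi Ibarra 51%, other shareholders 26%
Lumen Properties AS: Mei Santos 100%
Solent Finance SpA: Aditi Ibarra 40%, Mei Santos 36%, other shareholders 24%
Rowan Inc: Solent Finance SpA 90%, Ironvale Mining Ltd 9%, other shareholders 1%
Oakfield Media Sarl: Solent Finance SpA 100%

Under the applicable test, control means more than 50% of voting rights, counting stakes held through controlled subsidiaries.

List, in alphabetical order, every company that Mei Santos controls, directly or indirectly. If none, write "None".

Mei holds 100% of Lumen, so Mei controls Lumen.
No other company's threshold is met.

Lumen Properties AS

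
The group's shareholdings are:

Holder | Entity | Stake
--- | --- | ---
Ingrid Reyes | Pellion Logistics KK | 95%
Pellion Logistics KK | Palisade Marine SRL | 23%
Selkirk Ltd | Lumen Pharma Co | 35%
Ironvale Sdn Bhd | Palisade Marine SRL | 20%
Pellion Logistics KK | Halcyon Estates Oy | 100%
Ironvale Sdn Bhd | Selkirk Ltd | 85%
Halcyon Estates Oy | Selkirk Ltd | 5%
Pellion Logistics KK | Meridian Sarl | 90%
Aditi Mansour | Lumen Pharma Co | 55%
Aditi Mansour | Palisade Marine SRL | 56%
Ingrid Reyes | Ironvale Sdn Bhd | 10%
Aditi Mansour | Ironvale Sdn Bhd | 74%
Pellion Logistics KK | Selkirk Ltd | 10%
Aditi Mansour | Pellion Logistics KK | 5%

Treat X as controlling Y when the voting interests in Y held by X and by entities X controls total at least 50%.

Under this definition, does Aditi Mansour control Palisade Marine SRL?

Yes

Aditi holds 74% of Ironvale, so Aditi controls Ironvale.
Aditi and Ironvale together hold 56% + 20% = 76% of Palisade, so Aditi controls Palisade.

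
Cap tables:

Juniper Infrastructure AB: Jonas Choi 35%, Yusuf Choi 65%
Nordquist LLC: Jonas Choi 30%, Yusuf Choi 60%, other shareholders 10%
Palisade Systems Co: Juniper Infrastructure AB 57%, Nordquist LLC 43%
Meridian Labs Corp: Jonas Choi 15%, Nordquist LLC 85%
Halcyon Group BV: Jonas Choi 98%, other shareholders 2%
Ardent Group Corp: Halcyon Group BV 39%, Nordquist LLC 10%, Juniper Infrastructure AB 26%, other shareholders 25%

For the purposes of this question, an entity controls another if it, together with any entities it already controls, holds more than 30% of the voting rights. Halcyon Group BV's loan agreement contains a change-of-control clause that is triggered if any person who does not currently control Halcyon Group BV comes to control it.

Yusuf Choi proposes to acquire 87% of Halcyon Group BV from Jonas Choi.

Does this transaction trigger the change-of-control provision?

Yes

The purchase adds only to Yusuf's holdings (Jonas's stake shrinks), so Yusuf is the only person who could newly come to control Halcyon.
Yusuf holds 65% of Juniper, so Yusuf controls Juniper.
Yusuf holds 60% of Nordquist, so Yusuf controls Nordquist.
Juniper and Nordquist together hold 57% + 43% = 100% of Palisade, so Yusuf controls Palisade.
Nordquist holds 85% of Meridian, so Yusuf controls Meridian.
Nordquist and Juniper together hold 10% + 26% = 36% of Ardent, so Yusuf controls Ardent.
Neither Yusuf nor any entity Yusuf controls holds any voting interest in Halcyon.
So before the transaction, Yusuf does not control Halcyon.
After the purchase, Yusuf holds 87% of Halcyon directly, and Jonas's stake falls to 11%.
Yusuf holds 87% of Halcyon, so Yusuf controls Halcyon.
Yusuf did not control Halcyon before and does after, so the clause is triggered.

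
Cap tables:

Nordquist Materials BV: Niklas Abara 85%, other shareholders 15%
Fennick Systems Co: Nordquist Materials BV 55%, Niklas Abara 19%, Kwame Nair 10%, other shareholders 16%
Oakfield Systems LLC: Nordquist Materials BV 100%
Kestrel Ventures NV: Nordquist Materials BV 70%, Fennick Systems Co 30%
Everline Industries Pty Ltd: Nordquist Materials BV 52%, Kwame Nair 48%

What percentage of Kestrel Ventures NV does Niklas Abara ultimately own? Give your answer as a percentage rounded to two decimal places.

Niklas reaches Kestrel along 3 paths.
Via Nordquist: 85% × 70% = 59.5%.
Via Nordquist → Fennick: 85% × 55% × 30% = 14.025%.
Via Fennick: 19% × 30% = 5.7%.
Total: 59.5% + 14.025% + 5.7% = 79.225%.
Rounded: 79.23%.

79.23%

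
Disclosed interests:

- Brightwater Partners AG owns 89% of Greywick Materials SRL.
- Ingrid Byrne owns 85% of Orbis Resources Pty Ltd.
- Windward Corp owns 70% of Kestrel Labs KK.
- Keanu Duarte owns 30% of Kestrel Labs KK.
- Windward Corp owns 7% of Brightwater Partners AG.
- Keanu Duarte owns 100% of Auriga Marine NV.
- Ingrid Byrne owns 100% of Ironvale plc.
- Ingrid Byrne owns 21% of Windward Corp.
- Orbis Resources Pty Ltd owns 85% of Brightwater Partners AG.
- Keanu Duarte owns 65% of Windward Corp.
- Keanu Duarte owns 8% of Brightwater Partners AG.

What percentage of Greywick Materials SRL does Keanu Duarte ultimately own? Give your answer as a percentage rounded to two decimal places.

Keanu reaches Greywick along 2 paths.
Via Windward → Brightwater: 65% × 7% × 89% = 4.0495%.
Via Brightwater: 8% × 89% = 7.12%.
Total: 4.0495% + 7.12% = 11.1695%.
Rounded: 11.17%.

11.17%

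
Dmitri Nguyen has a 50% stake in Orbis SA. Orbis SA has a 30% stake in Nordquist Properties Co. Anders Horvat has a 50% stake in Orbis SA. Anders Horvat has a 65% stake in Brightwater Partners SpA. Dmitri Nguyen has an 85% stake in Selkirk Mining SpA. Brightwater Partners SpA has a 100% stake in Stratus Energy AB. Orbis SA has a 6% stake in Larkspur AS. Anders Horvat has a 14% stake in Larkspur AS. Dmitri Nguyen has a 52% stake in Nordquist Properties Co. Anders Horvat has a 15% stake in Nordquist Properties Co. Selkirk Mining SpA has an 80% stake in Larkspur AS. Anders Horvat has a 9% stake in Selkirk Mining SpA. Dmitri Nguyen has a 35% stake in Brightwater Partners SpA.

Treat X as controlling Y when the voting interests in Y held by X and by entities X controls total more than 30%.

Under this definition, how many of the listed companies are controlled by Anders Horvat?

Anders holds 65% of Brightwater, so Anders controls Brightwater.
Anders holds 50% of Orbis, so Anders controls Orbis.
Orbis and Anders together hold 30% + 15% = 45% of Nordquist, so Anders controls Nordquist.
Brightwater holds 100% of Stratus, so Anders controls Stratus.
No other company's threshold is met.
Anders controls 4 companies.

4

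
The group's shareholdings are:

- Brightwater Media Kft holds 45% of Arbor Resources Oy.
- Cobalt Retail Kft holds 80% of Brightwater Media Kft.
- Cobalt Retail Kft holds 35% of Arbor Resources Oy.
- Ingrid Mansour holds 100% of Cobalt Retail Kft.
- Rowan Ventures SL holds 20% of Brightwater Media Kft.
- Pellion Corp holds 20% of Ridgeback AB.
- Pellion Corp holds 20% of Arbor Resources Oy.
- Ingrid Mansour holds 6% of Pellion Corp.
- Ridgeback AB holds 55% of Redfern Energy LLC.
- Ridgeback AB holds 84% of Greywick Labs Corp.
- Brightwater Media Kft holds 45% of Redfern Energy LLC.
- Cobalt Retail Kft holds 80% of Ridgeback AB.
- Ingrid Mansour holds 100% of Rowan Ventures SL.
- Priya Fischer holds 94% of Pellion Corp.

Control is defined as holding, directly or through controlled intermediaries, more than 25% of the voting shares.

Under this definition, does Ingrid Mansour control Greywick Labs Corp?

Yes

Ingrid holds 100% of Cobalt, so Ingrid controls Cobalt.
Cobalt holds 80% of Ridgeback, so Ingrid controls Ridgeback.
Ridgeback holds 84% of Greywick, so Ingrid controls Greywick.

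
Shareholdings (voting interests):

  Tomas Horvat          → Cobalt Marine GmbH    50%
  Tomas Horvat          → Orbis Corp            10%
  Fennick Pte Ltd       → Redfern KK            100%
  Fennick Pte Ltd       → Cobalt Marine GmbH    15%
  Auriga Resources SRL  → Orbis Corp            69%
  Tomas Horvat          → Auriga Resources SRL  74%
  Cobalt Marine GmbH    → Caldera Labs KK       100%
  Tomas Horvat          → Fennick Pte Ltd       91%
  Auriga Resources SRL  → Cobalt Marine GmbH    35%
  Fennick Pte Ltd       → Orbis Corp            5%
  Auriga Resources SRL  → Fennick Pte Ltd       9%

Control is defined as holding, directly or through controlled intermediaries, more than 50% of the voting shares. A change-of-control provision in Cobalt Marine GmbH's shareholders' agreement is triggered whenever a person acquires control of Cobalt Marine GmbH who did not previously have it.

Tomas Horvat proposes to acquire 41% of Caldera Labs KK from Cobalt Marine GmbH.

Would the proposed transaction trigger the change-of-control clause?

No

The purchase adds only to Tomas's holdings (Cobalt's stake shrinks), so Tomas is the only person who could newly come to control Cobalt.
Tomas holds 74% of Auriga, so Tomas controls Auriga.
Tomas and Auriga together hold 91% + 9% = 100% of Fennick, so Tomas controls Fennick.
Tomas and Fennick and Auriga together hold 50% + 15% + 35% = 100% of Cobalt, so Tomas controls Cobalt.
So Tomas already controls Cobalt before the transaction.
After the purchase, Tomas holds 41% of Caldera directly, and Cobalt's stake falls to 59%.
Tomas controlled Cobalt already, so this is not a new person acquiring control; every other person's position is unchanged or reduced.
No new person acquires control, so the clause is not triggered.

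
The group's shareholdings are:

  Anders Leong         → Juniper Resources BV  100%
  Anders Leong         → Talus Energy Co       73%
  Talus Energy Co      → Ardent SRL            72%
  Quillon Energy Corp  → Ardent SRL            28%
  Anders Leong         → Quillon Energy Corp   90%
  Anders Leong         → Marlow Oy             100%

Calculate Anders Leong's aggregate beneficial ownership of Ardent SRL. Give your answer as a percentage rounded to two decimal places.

77.76%

Anders reaches Ardent along 2 paths.
Via Quillon: 90% × 28% = 25.2%.
Via Talus: 73% × 72% = 52.56%.
Total: 25.2% + 52.56% = 77.76%.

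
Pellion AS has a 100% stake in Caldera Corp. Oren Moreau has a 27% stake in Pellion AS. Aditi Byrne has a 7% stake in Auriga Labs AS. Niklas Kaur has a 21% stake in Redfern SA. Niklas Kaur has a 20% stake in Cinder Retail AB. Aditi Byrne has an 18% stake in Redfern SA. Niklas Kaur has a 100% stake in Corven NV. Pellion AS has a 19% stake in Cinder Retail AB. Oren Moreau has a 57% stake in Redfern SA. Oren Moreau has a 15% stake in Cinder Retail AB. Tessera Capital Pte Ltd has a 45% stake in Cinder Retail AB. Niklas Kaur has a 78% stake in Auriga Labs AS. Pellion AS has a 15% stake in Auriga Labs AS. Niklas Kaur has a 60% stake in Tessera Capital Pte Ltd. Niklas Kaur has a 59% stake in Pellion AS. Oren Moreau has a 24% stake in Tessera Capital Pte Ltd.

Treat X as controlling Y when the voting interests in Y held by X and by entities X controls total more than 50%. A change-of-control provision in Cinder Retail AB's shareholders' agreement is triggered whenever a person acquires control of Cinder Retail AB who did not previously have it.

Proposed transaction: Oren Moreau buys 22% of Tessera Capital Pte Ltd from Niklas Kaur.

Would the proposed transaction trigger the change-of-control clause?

No

The purchase adds only to Oren's holdings (Niklas's stake shrinks), so Oren is the only person who could newly come to control Cinder.
Oren holds 57% of Redfern, so Oren controls Redfern.
In Cinder, Oren's side holds only 15%, not > 50%.
So before the transaction, Oren does not control Cinder.
After the purchase, Oren's direct stake in Tessera rises to 24% + 22% = 46%, and Niklas's stake falls to 38%.
Oren's side now holds 46% of Tessera, not > 50%, so Oren still does not control Tessera.
After the transaction, Oren's side holds 15% of Cinder, not > 50%, so Oren still does not control Cinder.
No new person acquires control, so the clause is not triggered.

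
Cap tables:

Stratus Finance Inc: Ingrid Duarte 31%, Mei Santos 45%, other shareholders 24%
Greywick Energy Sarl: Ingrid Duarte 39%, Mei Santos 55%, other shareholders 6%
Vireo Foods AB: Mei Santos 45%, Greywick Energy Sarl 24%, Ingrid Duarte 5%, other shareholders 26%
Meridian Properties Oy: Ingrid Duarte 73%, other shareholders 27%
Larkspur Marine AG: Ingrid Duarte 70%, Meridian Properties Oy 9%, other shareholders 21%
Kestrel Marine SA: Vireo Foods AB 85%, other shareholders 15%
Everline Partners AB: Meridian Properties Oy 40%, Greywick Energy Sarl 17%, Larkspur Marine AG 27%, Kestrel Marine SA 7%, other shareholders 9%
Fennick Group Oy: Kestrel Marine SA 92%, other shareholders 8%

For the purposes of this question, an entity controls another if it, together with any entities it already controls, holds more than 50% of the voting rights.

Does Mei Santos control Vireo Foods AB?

Mei holds 55% of Greywick, so Mei controls Greywick.
Mei and Greywick together hold 45% + 24% = 69% of Vireo, so Mei controls Vireo.

Yes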